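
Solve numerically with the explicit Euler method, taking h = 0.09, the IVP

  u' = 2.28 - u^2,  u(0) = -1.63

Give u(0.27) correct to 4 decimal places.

Euler: u_{n+1} = u_n + h·f(t_n, u_n).
t=0.000000, u=-1.630000: f=-0.376900 → u ← -1.630000 + 0.09·(-0.376900) = -1.663921
t=0.090000, u=-1.663921: f=-0.488633 → u ← -1.663921 + 0.09·(-0.488633) = -1.707898
t=0.180000, u=-1.707898: f=-0.636916 → u ← -1.707898 + 0.09·(-0.636916) = -1.765220
u(0.27) ≈ -1.7652

-1.7652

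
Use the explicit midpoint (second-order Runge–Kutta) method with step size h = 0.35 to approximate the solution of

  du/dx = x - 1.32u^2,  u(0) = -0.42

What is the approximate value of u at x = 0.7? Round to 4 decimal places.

-0.3641

Midpoint: k1 = f(x_n, u_n); k2 = f(x_n + h/2, u_n + (h/2)·k1); u_{n+1} = u_n + h·k2.
x=0.000000, u=-0.420000:
  k1 = f(0.000000, -0.420000) = -0.232848
  k2 = f(0.175000, -0.460748) = -0.105222
  u ← -0.420000 + 0.35·(-0.105222) = -0.456828
x=0.350000, u=-0.456828:
  k1 = f(0.350000, -0.456828) = 0.074527
  k2 = f(0.525000, -0.443785) = 0.265032
  u ← -0.456828 + 0.35·0.265032 = -0.364066
u(0.7) ≈ -0.3641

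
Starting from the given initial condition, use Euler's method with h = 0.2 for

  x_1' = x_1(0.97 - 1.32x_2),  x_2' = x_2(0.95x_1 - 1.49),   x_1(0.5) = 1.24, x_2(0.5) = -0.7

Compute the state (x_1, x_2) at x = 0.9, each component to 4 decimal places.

2.3376, -0.6739

Euler on (x_1,x_2): x_1_{n+1} = x_1_n + h·x_1', x_2_{n+1} = x_2_n + h·x_2'.
0.500000: (1.240000, -0.700000); f=(2.348560, 0.218400) → (1.709712, -0.656320)
0.700000: (1.709712, -0.656320); f=(3.139617, -0.088095) → (2.337635, -0.673939)
(x_1(0.9), x_2(0.9)) ≈ (2.3376, -0.6739)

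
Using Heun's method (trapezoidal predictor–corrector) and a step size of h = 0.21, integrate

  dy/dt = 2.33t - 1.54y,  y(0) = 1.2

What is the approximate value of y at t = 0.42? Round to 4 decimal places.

0.8125

Heun: k1 = f(t_n, y_n); k2 = f(t_n + h, y_n + h·k1); y_{n+1} = y_n + (h/2)·(k1 + k2).
t=0.000000, y=1.200000:
  k1 = f(0.000000, 1.200000) = -1.848000
  k2 = f(0.210000, 0.811920) = -0.761057
  y ← 1.200000 + (0.21/2)·(-1.848000 + (-0.761057)) = 0.926049
t=0.210000, y=0.926049:
  k1 = f(0.210000, 0.926049) = -0.936816
  k2 = f(0.420000, 0.729318) = -0.144549
  y ← 0.926049 + (0.21/2)·(-0.936816 + (-0.144549)) = 0.812506
y(0.42) ≈ 0.8125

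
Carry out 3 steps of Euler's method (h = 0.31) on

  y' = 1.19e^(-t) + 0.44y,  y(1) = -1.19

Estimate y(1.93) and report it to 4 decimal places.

Euler: y_{n+1} = y_n + h·f(t_n, y_n).
t=1.000000, y=-1.190000: f=-0.085823 → y ← -1.190000 + 0.31·(-0.085823) = -1.216605
t=1.310000, y=-1.216605: f=-0.214220 → y ← -1.216605 + 0.31·(-0.214220) = -1.283014
t=1.620000, y=-1.283014: f=-0.329027 → y ← -1.283014 + 0.31·(-0.329027) = -1.385012
y(1.93) ≈ -1.3850

-1.3850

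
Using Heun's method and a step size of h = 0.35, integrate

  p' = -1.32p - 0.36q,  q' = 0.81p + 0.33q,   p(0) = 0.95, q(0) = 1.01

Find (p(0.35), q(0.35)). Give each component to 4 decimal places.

0.4903, 1.3380

Heun on (p,q): k1 = f(s_n, state_n); k2 = f(s_n + h, state_n + h·k1); state_{n+1} = state_n + (h/2)·(k1 + k2).
0.000000: (0.950000, 1.010000)
  k1 = (-1.617600, 1.102800)
  predictor → (0.383840, 1.395980)
  k2 = (-1.009222, 0.771584)
  → (0.490306, 1.338017)
(p(0.35), q(0.35)) ≈ (0.4903, 1.3380)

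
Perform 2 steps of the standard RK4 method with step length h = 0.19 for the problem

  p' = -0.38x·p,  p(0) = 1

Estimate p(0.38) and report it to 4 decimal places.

0.9729

RK4: k1 = f(x_n, p_n); k2 = f(x_n + h/2, p_n + (h/2)·k1); k3 = f(x_n + h/2, p_n + (h/2)·k2); k4 = f(x_n + h, p_n + h·k3); p_{n+1} = p_n + (h/6)·(k1 + 2k2 + 2k3 + k4).
x=0.000000, p=1.000000:
  k1 = f(0.000000, 1.000000) = 0.000000
  k2 = f(0.095000, 1.000000) = -0.036100
  k3 = f(0.095000, 0.996571) = -0.035976
  k4 = f(0.190000, 0.993165) = -0.071706
  p ← 1.000000 + (0.19/6)·(k1 + 2k2 + 2k3 + k4) = 0.993164
x=0.190000, p=0.993164:
  k1 = f(0.190000, 0.993164) = -0.071706
  k2 = f(0.285000, 0.986352) = -0.106822
  k3 = f(0.285000, 0.983016) = -0.106461
  k4 = f(0.380000, 0.972937) = -0.140492
  p ← 0.993164 + (0.19/6)·(k1 + 2k2 + 2k3 + k4) = 0.972937
p(0.38) ≈ 0.9729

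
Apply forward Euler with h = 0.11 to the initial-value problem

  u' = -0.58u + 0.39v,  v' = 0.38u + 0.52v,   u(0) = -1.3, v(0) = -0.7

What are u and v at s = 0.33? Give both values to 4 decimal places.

-1.1632, -0.9932

Euler on (u,v): u_{n+1} = u_n + h·u', v_{n+1} = v_n + h·v'.
0.000000: (-1.300000, -0.700000); f=(0.481000, -0.858000) → (-1.247090, -0.794380)
0.110000: (-1.247090, -0.794380); f=(0.413504, -0.886972) → (-1.201605, -0.891947)
0.220000: (-1.201605, -0.891947); f=(0.349071, -0.920422) → (-1.163207, -0.993193)
(u(0.33), v(0.33)) ≈ (-1.1632, -0.9932)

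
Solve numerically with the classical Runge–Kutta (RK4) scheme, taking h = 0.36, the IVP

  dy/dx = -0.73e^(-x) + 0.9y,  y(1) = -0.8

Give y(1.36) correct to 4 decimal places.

-1.2029

RK4: k1 = f(x_n, y_n); k2 = f(x_n + h/2, y_n + (h/2)·k1); k3 = f(x_n + h/2, y_n + (h/2)·k2); k4 = f(x_n + h, y_n + h·k3); y_{n+1} = y_n + (h/6)·(k1 + 2k2 + 2k3 + k4).
x=1.000000, y=-0.800000:
  k1 = f(1.000000, -0.800000) = -0.988552
  k2 = f(1.180000, -0.977939) = -1.104459
  k3 = f(1.180000, -0.998803) = -1.123236
  k4 = f(1.360000, -1.204365) = -1.271291
  y ← -0.800000 + (0.36/6)·(k1 + 2k2 + 2k3 + k4) = -1.202914
y(1.36) ≈ -1.2029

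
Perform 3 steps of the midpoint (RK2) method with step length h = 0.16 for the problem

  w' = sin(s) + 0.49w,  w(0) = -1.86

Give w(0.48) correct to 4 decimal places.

Midpoint: k1 = f(s_n, w_n); k2 = f(s_n + h/2, w_n + (h/2)·k1); w_{n+1} = w_n + h·k2.
s=0.000000, w=-1.860000:
  k1 = f(0.000000, -1.860000) = -0.911400
  k2 = f(0.080000, -1.932912) = -0.867212
  w ← -1.860000 + 0.16·(-0.867212) = -1.998754
s=0.160000, w=-1.998754:
  k1 = f(0.160000, -1.998754) = -0.820071
  k2 = f(0.240000, -2.064360) = -0.773834
  w ← -1.998754 + 0.16·(-0.773834) = -2.122567
s=0.320000, w=-2.122567:
  k1 = f(0.320000, -2.122567) = -0.725491
  k2 = f(0.400000, -2.180607) = -0.679079
  w ← -2.122567 + 0.16·(-0.679079) = -2.231220
w(0.48) ≈ -2.2312

-2.2312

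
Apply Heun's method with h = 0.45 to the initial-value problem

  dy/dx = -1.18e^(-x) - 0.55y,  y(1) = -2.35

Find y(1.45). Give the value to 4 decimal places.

-1.9761

Heun: k1 = f(x_n, y_n); k2 = f(x_n + h, y_n + h·k1); y_{n+1} = y_n + (h/2)·(k1 + k2).
x=1.000000, y=-2.350000:
  k1 = f(1.000000, -2.350000) = 0.858402
  k2 = f(1.450000, -1.963719) = 0.803253
  y ← -2.350000 + (0.45/2)·(0.858402 + 0.803253) = -1.976128
y(1.45) ≈ -1.9761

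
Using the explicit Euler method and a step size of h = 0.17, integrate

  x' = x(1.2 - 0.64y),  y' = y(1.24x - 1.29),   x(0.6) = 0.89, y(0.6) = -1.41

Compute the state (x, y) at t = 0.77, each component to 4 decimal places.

Euler on (x,y): x_{n+1} = x_n + h·x', y_{n+1} = y_n + h·y'.
0.600000: (0.890000, -1.410000); f=(1.871136, 0.262824) → (1.208093, -1.365320)
(x(0.77), y(0.77)) ≈ (1.2081, -1.3653)

1.2081, -1.3653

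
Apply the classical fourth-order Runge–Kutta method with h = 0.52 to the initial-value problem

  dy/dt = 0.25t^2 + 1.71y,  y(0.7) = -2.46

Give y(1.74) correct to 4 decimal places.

-13.6204

RK4: k1 = f(t_n, y_n); k2 = f(t_n + h/2, y_n + (h/2)·k1); k3 = f(t_n + h/2, y_n + (h/2)·k2); k4 = f(t_n + h, y_n + h·k3); y_{n+1} = y_n + (h/6)·(k1 + 2k2 + 2k3 + k4).
t=0.700000, y=-2.460000:
  k1 = f(0.700000, -2.460000) = -4.084100
  k2 = f(0.960000, -3.521866) = -5.791991
  k3 = f(0.960000, -3.965918) = -6.551319
  k4 = f(1.220000, -5.866686) = -9.659933
  y ← -2.460000 + (0.52/6)·(k1 + 2k2 + 2k3 + k4) = -5.790657
t=1.220000, y=-5.790657:
  k1 = f(1.220000, -5.790657) = -9.529923
  k2 = f(1.480000, -8.268437) = -13.591426
  k3 = f(1.480000, -9.324427) = -15.397171
  k4 = f(1.740000, -13.797185) = -22.836287
  y ← -5.790657 + (0.52/6)·(k1 + 2k2 + 2k3 + k4) = -13.620418
y(1.74) ≈ -13.6204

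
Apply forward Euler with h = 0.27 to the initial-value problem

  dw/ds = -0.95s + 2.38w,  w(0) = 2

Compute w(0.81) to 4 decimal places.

Euler: w_{n+1} = w_n + h·f(s_n, w_n).
s=0.000000, w=2.000000: f=4.760000 → w ← 2.000000 + 0.27·4.760000 = 3.285200
s=0.270000, w=3.285200: f=7.562276 → w ← 3.285200 + 0.27·7.562276 = 5.327015
s=0.540000, w=5.327015: f=12.165295 → w ← 5.327015 + 0.27·12.165295 = 8.611644
w(0.81) ≈ 8.6116

8.6116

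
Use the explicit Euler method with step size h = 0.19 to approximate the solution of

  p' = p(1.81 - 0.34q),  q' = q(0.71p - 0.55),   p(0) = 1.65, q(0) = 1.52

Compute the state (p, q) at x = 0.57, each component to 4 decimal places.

3.0824, 2.4669

Euler on (p,q): p_{n+1} = p_n + h·p', q_{n+1} = q_n + h·q'.
0.000000: (1.650000, 1.520000); f=(2.133780, 0.944680) → (2.055418, 1.699489)
0.190000: (2.055418, 1.699489); f=(2.532632, 1.545425) → (2.536618, 1.993120)
0.380000: (2.536618, 1.993120); f=(2.872312, 2.493391) → (3.082358, 2.466864)
(p(0.57), q(0.57)) ≈ (3.0824, 2.4669)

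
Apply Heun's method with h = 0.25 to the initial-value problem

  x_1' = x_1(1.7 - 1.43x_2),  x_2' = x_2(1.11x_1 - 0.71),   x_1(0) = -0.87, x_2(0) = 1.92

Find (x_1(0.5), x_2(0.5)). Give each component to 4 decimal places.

-0.7968, 0.9094

Heun on (x_1,x_2): k1 = f(t_n, state_n); k2 = f(t_n + h, state_n + h·k1); state_{n+1} = state_n + (h/2)·(k1 + k2).
0.000000: (-0.870000, 1.920000)
  k1 = (0.909672, -3.217344)
  predictor → (-0.642582, 1.115664)
  k2 = (-0.067214, -1.587887)
  → (-0.764693, 1.319346)
0.250000: (-0.764693, 1.319346)
  k1 = (0.142741, -2.056609)
  predictor → (-0.729007, 0.805194)
  k2 = (-0.399914, -1.223249)
  → (-0.796839, 0.909364)
(x_1(0.5), x_2(0.5)) ≈ (-0.7968, 0.9094)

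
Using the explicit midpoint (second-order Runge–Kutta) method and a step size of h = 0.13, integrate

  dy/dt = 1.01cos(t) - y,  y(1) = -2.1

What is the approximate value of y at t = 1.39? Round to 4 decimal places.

-1.3095

Midpoint: k1 = f(t_n, y_n); k2 = f(t_n + h/2, y_n + (h/2)·k1); y_{n+1} = y_n + h·k2.
t=1.000000, y=-2.100000:
  k1 = f(1.000000, -2.100000) = 2.645705
  k2 = f(1.065000, -1.928029) = 2.417378
  y ← -2.100000 + 0.13·2.417378 = -1.785741
t=1.130000, y=-1.785741:
  k1 = f(1.130000, -1.785741) = 2.216667
  k2 = f(1.195000, -1.641657) = 2.012341
  y ← -1.785741 + 0.13·2.012341 = -1.524136
t=1.260000, y=-1.524136:
  k1 = f(1.260000, -1.524136) = 1.833012
  k2 = f(1.325000, -1.404991) = 1.650753
  y ← -1.524136 + 0.13·1.650753 = -1.309539
y(1.39) ≈ -1.3095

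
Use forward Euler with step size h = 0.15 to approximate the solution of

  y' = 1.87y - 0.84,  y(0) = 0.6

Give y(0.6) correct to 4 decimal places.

Euler: y_{n+1} = y_n + h·f(t_n, y_n).
t=0.000000, y=0.600000: f=0.282000 → y ← 0.600000 + 0.15·0.282000 = 0.642300
t=0.150000, y=0.642300: f=0.361101 → y ← 0.642300 + 0.15·0.361101 = 0.696465
t=0.300000, y=0.696465: f=0.462390 → y ← 0.696465 + 0.15·0.462390 = 0.765824
t=0.450000, y=0.765824: f=0.592090 → y ← 0.765824 + 0.15·0.592090 = 0.854637
y(0.6) ≈ 0.8546

0.8546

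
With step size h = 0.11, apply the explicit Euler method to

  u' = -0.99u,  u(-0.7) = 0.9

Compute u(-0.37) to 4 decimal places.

Euler: u_{n+1} = u_n + h·f(x_n, u_n).
x=-0.700000, u=0.900000: f=-0.891000 → u ← 0.900000 + 0.11·(-0.891000) = 0.801990
x=-0.590000, u=0.801990: f=-0.793970 → u ← 0.801990 + 0.11·(-0.793970) = 0.714653
x=-0.480000, u=0.714653: f=-0.707507 → u ← 0.714653 + 0.11·(-0.707507) = 0.636828
u(-0.37) ≈ 0.6368

0.6368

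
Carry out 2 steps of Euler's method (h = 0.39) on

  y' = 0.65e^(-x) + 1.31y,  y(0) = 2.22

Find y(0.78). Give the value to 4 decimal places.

Euler: y_{n+1} = y_n + h·f(x_n, y_n).
x=0.000000, y=2.220000: f=3.558200 → y ← 2.220000 + 0.39·3.558200 = 3.607698
x=0.390000, y=3.607698: f=5.166171 → y ← 3.607698 + 0.39·5.166171 = 5.622505
y(0.78) ≈ 5.6225

5.6225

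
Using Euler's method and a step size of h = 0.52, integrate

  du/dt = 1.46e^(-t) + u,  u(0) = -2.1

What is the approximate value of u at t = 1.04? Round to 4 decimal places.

Euler: u_{n+1} = u_n + h·f(t_n, u_n).
t=0.000000, u=-2.100000: f=-0.640000 → u ← -2.100000 + 0.52·(-0.640000) = -2.432800
t=0.520000, u=-2.432800: f=-1.564800 → u ← -2.432800 + 0.52·(-1.564800) = -3.246496
u(1.04) ≈ -3.2465

-3.2465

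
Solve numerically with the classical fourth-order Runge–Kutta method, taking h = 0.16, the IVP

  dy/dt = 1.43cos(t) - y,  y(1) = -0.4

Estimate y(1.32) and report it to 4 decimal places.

RK4: k1 = f(t_n, y_n); k2 = f(t_n + h/2, y_n + (h/2)·k1); k3 = f(t_n + h/2, y_n + (h/2)·k2); k4 = f(t_n + h, y_n + h·k3); y_{n+1} = y_n + (h/6)·(k1 + 2k2 + 2k3 + k4).
t=1.000000, y=-0.400000:
  k1 = f(1.000000, -0.400000) = 1.172632
  k2 = f(1.080000, -0.306189) = 0.980189
  k3 = f(1.080000, -0.321585) = 0.995584
  k4 = f(1.160000, -0.240706) = 0.811762
  y ← -0.400000 + (0.16/6)·(k1 + 2k2 + 2k3 + k4) = -0.241708
t=1.160000, y=-0.241708:
  k1 = f(1.160000, -0.241708) = 0.812764
  k2 = f(1.240000, -0.176687) = 0.641146
  k3 = f(1.240000, -0.190417) = 0.654875
  k4 = f(1.320000, -0.136928) = 0.491819
  y ← -0.241708 + (0.16/6)·(k1 + 2k2 + 2k3 + k4) = -0.137798
y(1.32) ≈ -0.1378

-0.1378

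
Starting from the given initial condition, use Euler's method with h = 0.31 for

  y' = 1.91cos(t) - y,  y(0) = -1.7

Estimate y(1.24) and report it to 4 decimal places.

Euler: y_{n+1} = y_n + h·f(t_n, y_n).
t=0.000000, y=-1.700000: f=3.610000 → y ← -1.700000 + 0.31·3.610000 = -0.580900
t=0.310000, y=-0.580900: f=2.399857 → y ← -0.580900 + 0.31·2.399857 = 0.163056
t=0.620000, y=0.163056: f=1.391452 → y ← 0.163056 + 0.31·1.391452 = 0.594406
t=0.930000, y=0.594406: f=0.547457 → y ← 0.594406 + 0.31·0.547457 = 0.764118
y(1.24) ≈ 0.7641

0.7641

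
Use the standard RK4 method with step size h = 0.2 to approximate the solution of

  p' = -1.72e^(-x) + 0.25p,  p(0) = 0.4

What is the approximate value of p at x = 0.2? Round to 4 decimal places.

0.1005

RK4: k1 = f(x_n, p_n); k2 = f(x_n + h/2, p_n + (h/2)·k1); k3 = f(x_n + h/2, p_n + (h/2)·k2); k4 = f(x_n + h, p_n + h·k3); p_{n+1} = p_n + (h/6)·(k1 + 2k2 + 2k3 + k4).
x=0.000000, p=0.400000:
  k1 = f(0.000000, 0.400000) = -1.620000
  k2 = f(0.100000, 0.238000) = -1.496820
  k3 = f(0.100000, 0.250318) = -1.493741
  k4 = f(0.200000, 0.101252) = -1.382904
  p ← 0.400000 + (0.2/6)·(k1 + 2k2 + 2k3 + k4) = 0.100532
p(0.2) ≈ 0.1005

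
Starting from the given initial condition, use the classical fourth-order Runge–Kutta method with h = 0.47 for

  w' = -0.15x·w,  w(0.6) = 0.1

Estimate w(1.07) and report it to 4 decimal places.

RK4: k1 = f(x_n, w_n); k2 = f(x_n + h/2, w_n + (h/2)·k1); k3 = f(x_n + h/2, w_n + (h/2)·k2); k4 = f(x_n + h, w_n + h·k3); w_{n+1} = w_n + (h/6)·(k1 + 2k2 + 2k3 + k4).
x=0.600000, w=0.100000:
  k1 = f(0.600000, 0.100000) = -0.009000
  k2 = f(0.835000, 0.097885) = -0.012260
  k3 = f(0.835000, 0.097119) = -0.012164
  k4 = f(1.070000, 0.094283) = -0.015132
  w ← 0.100000 + (0.47/6)·(k1 + 2k2 + 2k3 + k4) = 0.094283
w(1.07) ≈ 0.0943

0.0943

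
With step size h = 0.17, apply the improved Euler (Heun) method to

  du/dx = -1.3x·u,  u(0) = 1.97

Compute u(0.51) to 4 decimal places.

Heun: k1 = f(x_n, u_n); k2 = f(x_n + h, u_n + h·k1); u_{n+1} = u_n + (h/2)·(k1 + k2).
x=0.000000, u=1.970000:
  k1 = f(0.000000, 1.970000) = 0.000000
  k2 = f(0.170000, 1.970000) = -0.435370
  u ← 1.970000 + (0.17/2)·(0.000000 + (-0.435370)) = 1.932994
x=0.170000, u=1.932994:
  k1 = f(0.170000, 1.932994) = -0.427192
  k2 = f(0.340000, 1.860371) = -0.822284
  u ← 1.932994 + (0.17/2)·(-0.427192 + (-0.822284)) = 1.826788
x=0.340000, u=1.826788:
  k1 = f(0.340000, 1.826788) = -0.807440
  k2 = f(0.510000, 1.689523) = -1.120154
  u ← 1.826788 + (0.17/2)·(-0.807440 + (-1.120154)) = 1.662943
u(0.51) ≈ 1.6629

1.6629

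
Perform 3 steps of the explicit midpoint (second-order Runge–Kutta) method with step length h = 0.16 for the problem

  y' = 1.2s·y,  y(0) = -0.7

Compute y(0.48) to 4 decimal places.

Midpoint: k1 = f(s_n, y_n); k2 = f(s_n + h/2, y_n + (h/2)·k1); y_{n+1} = y_n + h·k2.
s=0.000000, y=-0.700000:
  k1 = f(0.000000, -0.700000) = 0.000000
  k2 = f(0.080000, -0.700000) = -0.067200
  y ← -0.700000 + 0.16·(-0.067200) = -0.710752
s=0.160000, y=-0.710752:
  k1 = f(0.160000, -0.710752) = -0.136464
  k2 = f(0.240000, -0.721669) = -0.207841
  y ← -0.710752 + 0.16·(-0.207841) = -0.744007
s=0.320000, y=-0.744007:
  k1 = f(0.320000, -0.744007) = -0.285699
  k2 = f(0.400000, -0.766862) = -0.368094
  y ← -0.744007 + 0.16·(-0.368094) = -0.802902
y(0.48) ≈ -0.8029

-0.8029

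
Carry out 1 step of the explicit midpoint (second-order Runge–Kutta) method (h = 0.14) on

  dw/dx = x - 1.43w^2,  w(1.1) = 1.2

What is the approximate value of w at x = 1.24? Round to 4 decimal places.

Midpoint: k1 = f(x_n, w_n); k2 = f(x_n + h/2, w_n + (h/2)·k1); w_{n+1} = w_n + h·k2.
x=1.100000, w=1.200000:
  k1 = f(1.100000, 1.200000) = -0.959200
  k2 = f(1.170000, 1.132856) = -0.665209
  w ← 1.200000 + 0.14·(-0.665209) = 1.106871
w(1.24) ≈ 1.1069

1.1069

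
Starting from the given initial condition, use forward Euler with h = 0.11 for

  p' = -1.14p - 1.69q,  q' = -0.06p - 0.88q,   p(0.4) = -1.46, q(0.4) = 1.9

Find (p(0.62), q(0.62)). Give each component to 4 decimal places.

-1.7465, 1.5694

Euler on (p,q): p_{n+1} = p_n + h·p', q_{n+1} = q_n + h·q'.
0.400000: (-1.460000, 1.900000); f=(-1.546600, -1.584400) → (-1.630126, 1.725716)
0.510000: (-1.630126, 1.725716); f=(-1.058116, -1.420823) → (-1.746519, 1.569426)
(p(0.62), q(0.62)) ≈ (-1.7465, 1.5694)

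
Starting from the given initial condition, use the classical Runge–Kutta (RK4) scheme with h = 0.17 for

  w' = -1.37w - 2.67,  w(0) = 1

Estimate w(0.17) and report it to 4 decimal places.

RK4: k1 = f(x_n, w_n); k2 = f(x_n + h/2, w_n + (h/2)·k1); k3 = f(x_n + h/2, w_n + (h/2)·k2); k4 = f(x_n + h, w_n + h·k3); w_{n+1} = w_n + (h/6)·(k1 + 2k2 + 2k3 + k4).
x=0.000000, w=1.000000:
  k1 = f(0.000000, 1.000000) = -4.040000
  k2 = f(0.085000, 0.656600) = -3.569542
  k3 = f(0.085000, 0.696589) = -3.624327
  k4 = f(0.170000, 0.383864) = -3.195894
  w ← 1.000000 + (0.17/6)·(k1 + 2k2 + 2k3 + k4) = 0.387330
w(0.17) ≈ 0.3873

0.3873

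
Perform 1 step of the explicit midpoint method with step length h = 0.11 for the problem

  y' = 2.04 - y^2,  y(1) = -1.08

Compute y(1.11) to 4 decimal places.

Midpoint: k1 = f(x_n, y_n); k2 = f(x_n + h/2, y_n + (h/2)·k1); y_{n+1} = y_n + h·k2.
x=1.000000, y=-1.080000:
  k1 = f(1.000000, -1.080000) = 0.873600
  k2 = f(1.055000, -1.031952) = 0.975075
  y ← -1.080000 + 0.11·0.975075 = -0.972742
y(1.11) ≈ -0.9727

-0.9727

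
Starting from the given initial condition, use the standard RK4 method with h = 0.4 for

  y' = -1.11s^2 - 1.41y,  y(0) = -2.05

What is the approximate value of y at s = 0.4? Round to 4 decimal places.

RK4: k1 = f(s_n, y_n); k2 = f(s_n + h/2, y_n + (h/2)·k1); k3 = f(s_n + h/2, y_n + (h/2)·k2); k4 = f(s_n + h, y_n + h·k3); y_{n+1} = y_n + (h/6)·(k1 + 2k2 + 2k3 + k4).
s=0.000000, y=-2.050000:
  k1 = f(0.000000, -2.050000) = 2.890500
  k2 = f(0.200000, -1.471900) = 2.030979
  k3 = f(0.200000, -1.643804) = 2.273364
  k4 = f(0.400000, -1.140654) = 1.430723
  y ← -2.050000 + (0.4/6)·(k1 + 2k2 + 2k3 + k4) = -1.188006
y(0.4) ≈ -1.1880

-1.1880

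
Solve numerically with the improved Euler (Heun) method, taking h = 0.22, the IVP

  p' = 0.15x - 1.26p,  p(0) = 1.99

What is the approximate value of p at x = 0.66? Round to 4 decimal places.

Heun: k1 = f(x_n, p_n); k2 = f(x_n + h, p_n + h·k1); p_{n+1} = p_n + (h/2)·(k1 + k2).
x=0.000000, p=1.990000:
  k1 = f(0.000000, 1.990000) = -2.507400
  k2 = f(0.220000, 1.438372) = -1.779349
  p ← 1.990000 + (0.22/2)·(-2.507400 + (-1.779349)) = 1.518458
x=0.220000, p=1.518458:
  k1 = f(0.220000, 1.518458) = -1.880257
  k2 = f(0.440000, 1.104801) = -1.326049
  p ← 1.518458 + (0.22/2)·(-1.880257 + (-1.326049)) = 1.165764
x=0.440000, p=1.165764:
  k1 = f(0.440000, 1.165764) = -1.402863
  k2 = f(0.660000, 0.857134) = -0.980989
  p ← 1.165764 + (0.22/2)·(-1.402863 + (-0.980989)) = 0.903540
p(0.66) ≈ 0.9035

0.9035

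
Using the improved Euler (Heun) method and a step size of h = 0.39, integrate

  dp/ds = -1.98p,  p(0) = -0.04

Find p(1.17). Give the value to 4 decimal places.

Heun: k1 = f(s_n, p_n); k2 = f(s_n + h, p_n + h·k1); p_{n+1} = p_n + (h/2)·(k1 + k2).
s=0.000000, p=-0.040000:
  k1 = f(0.000000, -0.040000) = 0.079200
  k2 = f(0.390000, -0.009112) = 0.018042
  p ← -0.040000 + (0.39/2)·(0.079200 + 0.018042) = -0.021038
s=0.390000, p=-0.021038:
  k1 = f(0.390000, -0.021038) = 0.041655
  k2 = f(0.780000, -0.004792) = 0.009489
  p ← -0.021038 + (0.39/2)·(0.041655 + 0.009489) = -0.011065
s=0.780000, p=-0.011065:
  k1 = f(0.780000, -0.011065) = 0.021908
  k2 = f(1.170000, -0.002521) = 0.004991
  p ← -0.011065 + (0.39/2)·(0.021908 + 0.004991) = -0.005819
p(1.17) ≈ -0.0058

-0.0058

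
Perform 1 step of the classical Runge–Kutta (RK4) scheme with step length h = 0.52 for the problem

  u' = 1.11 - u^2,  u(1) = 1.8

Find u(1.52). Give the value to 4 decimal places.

RK4: k1 = f(t_n, u_n); k2 = f(t_n + h/2, u_n + (h/2)·k1); k3 = f(t_n + h/2, u_n + (h/2)·k2); k4 = f(t_n + h, u_n + h·k3); u_{n+1} = u_n + (h/6)·(k1 + 2k2 + 2k3 + k4).
t=1.000000, u=1.800000:
  k1 = f(1.000000, 1.800000) = -2.130000
  k2 = f(1.260000, 1.246200) = -0.443014
  k3 = f(1.260000, 1.684816) = -1.728606
  k4 = f(1.520000, 0.901125) = 0.297974
  u ← 1.800000 + (0.52/6)·(k1 + 2k2 + 2k3 + k4) = 1.264810
u(1.52) ≈ 1.2648

1.2648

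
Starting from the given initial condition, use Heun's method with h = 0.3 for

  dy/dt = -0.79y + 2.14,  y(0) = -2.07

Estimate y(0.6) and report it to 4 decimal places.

-0.2818

Heun: k1 = f(t_n, y_n); k2 = f(t_n + h, y_n + h·k1); y_{n+1} = y_n + (h/2)·(k1 + k2).
t=0.000000, y=-2.070000:
  k1 = f(0.000000, -2.070000) = 3.775300
  k2 = f(0.300000, -0.937410) = 2.880554
  y ← -2.070000 + (0.3/2)·(3.775300 + 2.880554) = -1.071622
t=0.300000, y=-1.071622:
  k1 = f(0.300000, -1.071622) = 2.986581
  k2 = f(0.600000, -0.175648) = 2.278762
  y ← -1.071622 + (0.3/2)·(2.986581 + 2.278762) = -0.281820
y(0.6) ≈ -0.2818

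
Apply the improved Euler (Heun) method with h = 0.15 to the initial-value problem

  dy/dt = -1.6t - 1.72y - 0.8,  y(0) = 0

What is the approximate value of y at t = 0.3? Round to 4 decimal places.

Heun: k1 = f(t_n, y_n); k2 = f(t_n + h, y_n + h·k1); y_{n+1} = y_n + (h/2)·(k1 + k2).
t=0.000000, y=0.000000:
  k1 = f(0.000000, 0.000000) = -0.800000
  k2 = f(0.150000, -0.120000) = -0.833600
  y ← 0.000000 + (0.15/2)·(-0.800000 + (-0.833600)) = -0.122520
t=0.150000, y=-0.122520:
  k1 = f(0.150000, -0.122520) = -0.829266
  k2 = f(0.300000, -0.246910) = -0.855315
  y ← -0.122520 + (0.15/2)·(-0.829266 + (-0.855315)) = -0.248864
y(0.3) ≈ -0.2489

-0.2489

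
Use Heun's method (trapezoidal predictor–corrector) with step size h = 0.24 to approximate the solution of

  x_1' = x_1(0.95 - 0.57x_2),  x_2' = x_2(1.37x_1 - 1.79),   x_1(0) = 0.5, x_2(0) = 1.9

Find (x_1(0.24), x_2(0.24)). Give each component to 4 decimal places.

Heun on (x_1,x_2): k1 = f(s_n, state_n); k2 = f(s_n + h, state_n + h·k1); state_{n+1} = state_n + (h/2)·(k1 + k2).
0.000000: (0.500000, 1.900000)
  k1 = (-0.066500, -2.099500)
  predictor → (0.484040, 1.396120)
  k2 = (0.074645, -1.573239)
  → (0.500977, 1.459271)
(x_1(0.24), x_2(0.24)) ≈ (0.5010, 1.4593)

0.5010, 1.4593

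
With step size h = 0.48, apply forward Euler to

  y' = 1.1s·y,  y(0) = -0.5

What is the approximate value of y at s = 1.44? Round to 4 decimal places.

Euler: y_{n+1} = y_n + h·f(s_n, y_n).
s=0.000000, y=-0.500000: f=0.000000 → y ← -0.500000 + 0.48·0.000000 = -0.500000
s=0.480000, y=-0.500000: f=-0.264000 → y ← -0.500000 + 0.48·(-0.264000) = -0.626720
s=0.960000, y=-0.626720: f=-0.661816 → y ← -0.626720 + 0.48·(-0.661816) = -0.944392
y(1.44) ≈ -0.9444

-0.9444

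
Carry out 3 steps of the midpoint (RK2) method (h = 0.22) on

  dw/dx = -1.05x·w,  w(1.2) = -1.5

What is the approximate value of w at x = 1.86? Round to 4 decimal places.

Midpoint: k1 = f(x_n, w_n); k2 = f(x_n + h/2, w_n + (h/2)·k1); w_{n+1} = w_n + h·k2.
x=1.200000, w=-1.500000:
  k1 = f(1.200000, -1.500000) = 1.890000
  k2 = f(1.310000, -1.292100) = 1.777284
  w ← -1.500000 + 0.22·1.777284 = -1.108998
x=1.420000, w=-1.108998:
  k1 = f(1.420000, -1.108998) = 1.653515
  k2 = f(1.530000, -0.927111) = 1.489404
  w ← -1.108998 + 0.22·1.489404 = -0.781329
x=1.640000, w=-0.781329:
  k1 = f(1.640000, -0.781329) = 1.345448
  k2 = f(1.750000, -0.633330) = 1.163743
  w ← -0.781329 + 0.22·1.163743 = -0.525305
w(1.86) ≈ -0.5253

-0.5253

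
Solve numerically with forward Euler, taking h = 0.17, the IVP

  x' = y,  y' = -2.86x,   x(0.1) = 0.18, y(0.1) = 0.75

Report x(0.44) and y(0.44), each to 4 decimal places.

0.4201, 0.5130

Euler on (x,y): x_{n+1} = x_n + h·x', y_{n+1} = y_n + h·y'.
0.100000: (0.180000, 0.750000); f=(0.750000, -0.514800) → (0.307500, 0.662484)
0.270000: (0.307500, 0.662484); f=(0.662484, -0.879450) → (0.420122, 0.512977)
(x(0.44), y(0.44)) ≈ (0.4201, 0.5130)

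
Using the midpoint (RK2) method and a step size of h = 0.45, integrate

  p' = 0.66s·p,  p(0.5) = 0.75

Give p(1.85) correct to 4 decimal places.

2.0440

Midpoint: k1 = f(s_n, p_n); k2 = f(s_n + h/2, p_n + (h/2)·k1); p_{n+1} = p_n + h·k2.
s=0.500000, p=0.750000:
  k1 = f(0.500000, 0.750000) = 0.247500
  k2 = f(0.725000, 0.805688) = 0.385521
  p ← 0.750000 + 0.45·0.385521 = 0.923485
s=0.950000, p=0.923485:
  k1 = f(0.950000, 0.923485) = 0.579025
  k2 = f(1.175000, 1.053765) = 0.817195
  p ← 0.923485 + 0.45·0.817195 = 1.291222
s=1.400000, p=1.291222:
  k1 = f(1.400000, 1.291222) = 1.193089
  k2 = f(1.625000, 1.559668) = 1.672743
  p ← 1.291222 + 0.45·1.672743 = 2.043957
p(1.85) ≈ 2.0440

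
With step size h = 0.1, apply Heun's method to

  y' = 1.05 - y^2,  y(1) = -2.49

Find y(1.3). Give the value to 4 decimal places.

Heun: k1 = f(x_n, y_n); k2 = f(x_n + h, y_n + h·k1); y_{n+1} = y_n + (h/2)·(k1 + k2).
x=1.000000, y=-2.490000:
  k1 = f(1.000000, -2.490000) = -5.150100
  k2 = f(1.100000, -3.005010) = -7.980085
  y ← -2.490000 + (0.1/2)·(-5.150100 + (-7.980085)) = -3.146509
x=1.100000, y=-3.146509:
  k1 = f(1.100000, -3.146509) = -8.850520
  k2 = f(1.200000, -4.031561) = -15.203487
  y ← -3.146509 + (0.1/2)·(-8.850520 + (-15.203487)) = -4.349210
x=1.200000, y=-4.349210:
  k1 = f(1.200000, -4.349210) = -17.865624
  k2 = f(1.300000, -6.135772) = -36.597698
  y ← -4.349210 + (0.1/2)·(-17.865624 + (-36.597698)) = -7.072376
y(1.3) ≈ -7.0724

-7.0724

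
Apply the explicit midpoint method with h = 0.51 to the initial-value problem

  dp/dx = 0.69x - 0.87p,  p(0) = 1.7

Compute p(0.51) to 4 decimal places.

Midpoint: k1 = f(x_n, p_n); k2 = f(x_n + h/2, p_n + (h/2)·k1); p_{n+1} = p_n + h·k2.
x=0.000000, p=1.700000:
  k1 = f(0.000000, 1.700000) = -1.479000
  k2 = f(0.255000, 1.322855) = -0.974934
  p ← 1.700000 + 0.51·(-0.974934) = 1.202784
p(0.51) ≈ 1.2028

1.2028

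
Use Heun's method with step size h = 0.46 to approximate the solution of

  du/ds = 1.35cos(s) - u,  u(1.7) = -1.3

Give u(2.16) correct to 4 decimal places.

-1.0337

Heun: k1 = f(s_n, u_n); k2 = f(s_n + h, u_n + h·k1); u_{n+1} = u_n + (h/2)·(k1 + k2).
s=1.700000, u=-1.300000:
  k1 = f(1.700000, -1.300000) = 1.126060
  k2 = f(2.160000, -0.782012) = 0.031819
  u ← -1.300000 + (0.46/2)·(1.126060 + 0.031819) = -1.033688
u(2.16) ≈ -1.0337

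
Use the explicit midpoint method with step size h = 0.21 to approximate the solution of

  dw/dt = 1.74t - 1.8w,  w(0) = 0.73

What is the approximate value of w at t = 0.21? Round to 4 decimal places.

0.5446

Midpoint: k1 = f(t_n, w_n); k2 = f(t_n + h/2, w_n + (h/2)·k1); w_{n+1} = w_n + h·k2.
t=0.000000, w=0.730000:
  k1 = f(0.000000, 0.730000) = -1.314000
  k2 = f(0.105000, 0.592030) = -0.882954
  w ← 0.730000 + 0.21·(-0.882954) = 0.544580
w(0.21) ≈ 0.5446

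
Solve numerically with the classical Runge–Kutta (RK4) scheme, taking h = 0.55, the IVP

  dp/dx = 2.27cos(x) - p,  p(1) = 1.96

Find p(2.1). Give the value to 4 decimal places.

0.5367

RK4: k1 = f(x_n, p_n); k2 = f(x_n + h/2, p_n + (h/2)·k1); k3 = f(x_n + h/2, p_n + (h/2)·k2); k4 = f(x_n + h, p_n + h·k3); p_{n+1} = p_n + (h/6)·(k1 + 2k2 + 2k3 + k4).
x=1.000000, p=1.960000:
  k1 = f(1.000000, 1.960000) = -0.733514
  k2 = f(1.275000, 1.758284) = -1.096575
  k3 = f(1.275000, 1.658442) = -0.996733
  k4 = f(1.550000, 1.411797) = -1.364593
  p ← 1.960000 + (0.55/6)·(k1 + 2k2 + 2k3 + k4) = 1.383900
x=1.550000, p=1.383900:
  k1 = f(1.550000, 1.383900) = -1.336696
  k2 = f(1.825000, 1.016309) = -1.587157
  k3 = f(1.825000, 0.947432) = -1.518280
  k4 = f(2.100000, 0.548846) = -1.694847
  p ← 1.383900 + (0.55/6)·(k1 + 2k2 + 2k3 + k4) = 0.536679
p(2.1) ≈ 0.5367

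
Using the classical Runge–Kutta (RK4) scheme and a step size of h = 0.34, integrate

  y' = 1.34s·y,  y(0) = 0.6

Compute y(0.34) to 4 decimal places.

0.6483

RK4: k1 = f(s_n, y_n); k2 = f(s_n + h/2, y_n + (h/2)·k1); k3 = f(s_n + h/2, y_n + (h/2)·k2); k4 = f(s_n + h, y_n + h·k3); y_{n+1} = y_n + (h/6)·(k1 + 2k2 + 2k3 + k4).
s=0.000000, y=0.600000:
  k1 = f(0.000000, 0.600000) = 0.000000
  k2 = f(0.170000, 0.600000) = 0.136680
  k3 = f(0.170000, 0.623236) = 0.141973
  k4 = f(0.340000, 0.648271) = 0.295352
  y ← 0.600000 + (0.34/6)·(k1 + 2k2 + 2k3 + k4) = 0.648317
y(0.34) ≈ 0.6483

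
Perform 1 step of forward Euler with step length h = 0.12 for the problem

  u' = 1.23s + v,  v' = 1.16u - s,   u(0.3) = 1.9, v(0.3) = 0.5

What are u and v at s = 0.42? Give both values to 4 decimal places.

Euler on (u,v): u_{n+1} = u_n + h·u', v_{n+1} = v_n + h·v'.
0.300000: (1.900000, 0.500000); f=(0.869000, 1.904000) → (2.004280, 0.728480)
(u(0.42), v(0.42)) ≈ (2.0043, 0.7285)

2.0043, 0.7285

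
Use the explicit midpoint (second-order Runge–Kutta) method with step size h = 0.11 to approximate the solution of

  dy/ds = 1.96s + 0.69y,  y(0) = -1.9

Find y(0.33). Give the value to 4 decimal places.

-2.2711

Midpoint: k1 = f(s_n, y_n); k2 = f(s_n + h/2, y_n + (h/2)·k1); y_{n+1} = y_n + h·k2.
s=0.000000, y=-1.900000:
  k1 = f(0.000000, -1.900000) = -1.311000
  k2 = f(0.055000, -1.972105) = -1.252952
  y ← -1.900000 + 0.11·(-1.252952) = -2.037825
s=0.110000, y=-2.037825:
  k1 = f(0.110000, -2.037825) = -1.190499
  k2 = f(0.165000, -2.103302) = -1.127879
  y ← -2.037825 + 0.11·(-1.127879) = -2.161891
s=0.220000, y=-2.161891:
  k1 = f(0.220000, -2.161891) = -1.060505
  k2 = f(0.275000, -2.220219) = -0.992951
  y ← -2.161891 + 0.11·(-0.992951) = -2.271116
y(0.33) ≈ -2.2711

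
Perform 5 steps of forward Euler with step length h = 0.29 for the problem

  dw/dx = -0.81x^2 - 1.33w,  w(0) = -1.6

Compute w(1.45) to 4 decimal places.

Euler: w_{n+1} = w_n + h·f(x_n, w_n).
x=0.000000, w=-1.600000: f=2.128000 → w ← -1.600000 + 0.29·2.128000 = -0.982880
x=0.290000, w=-0.982880: f=1.239109 → w ← -0.982880 + 0.29·1.239109 = -0.623538
x=0.580000, w=-0.623538: f=0.556822 → w ← -0.623538 + 0.29·0.556822 = -0.462060
x=0.870000, w=-0.462060: f=0.001451 → w ← -0.462060 + 0.29·0.001451 = -0.461639
x=1.160000, w=-0.461639: f=-0.475956 → w ← -0.461639 + 0.29·(-0.475956) = -0.599666
w(1.45) ≈ -0.5997

-0.5997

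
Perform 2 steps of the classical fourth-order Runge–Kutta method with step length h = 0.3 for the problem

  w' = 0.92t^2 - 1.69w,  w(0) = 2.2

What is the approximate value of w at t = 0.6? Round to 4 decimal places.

RK4: k1 = f(t_n, w_n); k2 = f(t_n + h/2, w_n + (h/2)·k1); k3 = f(t_n + h/2, w_n + (h/2)·k2); k4 = f(t_n + h, w_n + h·k3); w_{n+1} = w_n + (h/6)·(k1 + 2k2 + 2k3 + k4).
t=0.000000, w=2.200000:
  k1 = f(0.000000, 2.200000) = -3.718000
  k2 = f(0.150000, 1.642300) = -2.754787
  k3 = f(0.150000, 1.786782) = -2.998961
  k4 = f(0.300000, 1.300312) = -2.114727
  w ← 2.200000 + (0.3/6)·(k1 + 2k2 + 2k3 + k4) = 1.332989
t=0.300000, w=1.332989:
  k1 = f(0.300000, 1.332989) = -2.169951
  k2 = f(0.450000, 1.007496) = -1.516369
  k3 = f(0.450000, 1.105534) = -1.682052
  k4 = f(0.600000, 0.828373) = -1.068751
  w ← 1.332989 + (0.3/6)·(k1 + 2k2 + 2k3 + k4) = 0.851212
w(0.6) ≈ 0.8512

0.8512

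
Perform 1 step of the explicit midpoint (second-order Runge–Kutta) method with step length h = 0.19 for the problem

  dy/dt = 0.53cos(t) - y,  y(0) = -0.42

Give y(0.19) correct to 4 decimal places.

-0.2571

Midpoint: k1 = f(t_n, y_n); k2 = f(t_n + h/2, y_n + (h/2)·k1); y_{n+1} = y_n + h·k2.
t=0.000000, y=-0.420000:
  k1 = f(0.000000, -0.420000) = 0.950000
  k2 = f(0.095000, -0.329750) = 0.857360
  y ← -0.420000 + 0.19·0.857360 = -0.257102
y(0.19) ≈ -0.2571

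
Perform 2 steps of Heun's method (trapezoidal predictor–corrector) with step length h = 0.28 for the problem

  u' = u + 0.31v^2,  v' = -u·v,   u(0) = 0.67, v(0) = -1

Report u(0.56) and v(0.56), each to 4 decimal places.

Heun on (u,v): k1 = f(t_n, state_n); k2 = f(t_n + h, state_n + h·k1); state_{n+1} = state_n + (h/2)·(k1 + k2).
0.000000: (0.670000, -1.000000)
  k1 = (0.980000, 0.670000)
  predictor → (0.944400, -0.812400)
  k2 = (1.148998, 0.767231)
  → (0.968060, -0.798788)
0.280000: (0.968060, -0.798788)
  k1 = (1.165859, 0.773274)
  predictor → (1.294500, -0.582271)
  k2 = (1.399602, 0.753750)
  → (1.327224, -0.585004)
(u(0.56), v(0.56)) ≈ (1.3272, -0.5850)

1.3272, -0.5850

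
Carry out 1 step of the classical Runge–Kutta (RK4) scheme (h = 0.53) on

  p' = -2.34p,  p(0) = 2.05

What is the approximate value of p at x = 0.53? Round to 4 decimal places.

RK4: k1 = f(x_n, p_n); k2 = f(x_n + h/2, p_n + (h/2)·k1); k3 = f(x_n + h/2, p_n + (h/2)·k2); k4 = f(x_n + h, p_n + h·k3); p_{n+1} = p_n + (h/6)·(k1 + 2k2 + 2k3 + k4).
x=0.000000, p=2.050000:
  k1 = f(0.000000, 2.050000) = -4.797000
  k2 = f(0.265000, 0.778795) = -1.822380
  k3 = f(0.265000, 1.567069) = -3.666942
  k4 = f(0.530000, 0.106521) = -0.249259
  p ← 2.050000 + (0.53/6)·(k1 + 2k2 + 2k3 + k4) = 0.634467
p(0.53) ≈ 0.6345

0.6345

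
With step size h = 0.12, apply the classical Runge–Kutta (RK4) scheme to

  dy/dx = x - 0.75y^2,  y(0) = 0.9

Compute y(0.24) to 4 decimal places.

RK4: k1 = f(x_n, y_n); k2 = f(x_n + h/2, y_n + (h/2)·k1); k3 = f(x_n + h/2, y_n + (h/2)·k2); k4 = f(x_n + h, y_n + h·k3); y_{n+1} = y_n + (h/6)·(k1 + 2k2 + 2k3 + k4).
x=0.000000, y=0.900000:
  k1 = f(0.000000, 0.900000) = -0.607500
  k2 = f(0.060000, 0.863550) = -0.499289
  k3 = f(0.060000, 0.870043) = -0.507731
  k4 = f(0.120000, 0.839072) = -0.408032
  y ← 0.900000 + (0.12/6)·(k1 + 2k2 + 2k3 + k4) = 0.839409
x=0.120000, y=0.839409:
  k1 = f(0.120000, 0.839409) = -0.408455
  k2 = f(0.180000, 0.814901) = -0.318048
  k3 = f(0.180000, 0.820326) = -0.324701
  k4 = f(0.240000, 0.800444) = -0.240534
  y ← 0.839409 + (0.12/6)·(k1 + 2k2 + 2k3 + k4) = 0.800719
y(0.24) ≈ 0.8007

0.8007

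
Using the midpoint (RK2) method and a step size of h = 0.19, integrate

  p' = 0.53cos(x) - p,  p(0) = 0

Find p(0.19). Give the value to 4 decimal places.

Midpoint: k1 = f(x_n, p_n); k2 = f(x_n + h/2, p_n + (h/2)·k1); p_{n+1} = p_n + h·k2.
x=0.000000, p=0.000000:
  k1 = f(0.000000, 0.000000) = 0.530000
  k2 = f(0.095000, 0.050350) = 0.477260
  p ← 0.000000 + 0.19·0.477260 = 0.090679
p(0.19) ≈ 0.0907

0.0907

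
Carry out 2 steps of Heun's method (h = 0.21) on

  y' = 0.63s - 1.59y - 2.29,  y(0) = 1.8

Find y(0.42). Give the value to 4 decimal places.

Heun: k1 = f(s_n, y_n); k2 = f(s_n + h, y_n + h·k1); y_{n+1} = y_n + (h/2)·(k1 + k2).
s=0.000000, y=1.800000:
  k1 = f(0.000000, 1.800000) = -5.152000
  k2 = f(0.210000, 0.718080) = -3.299447
  y ← 1.800000 + (0.21/2)·(-5.152000 + (-3.299447)) = 0.912598
s=0.210000, y=0.912598:
  k1 = f(0.210000, 0.912598) = -3.608731
  k2 = f(0.420000, 0.154765) = -2.271476
  y ← 0.912598 + (0.21/2)·(-3.608731 + (-2.271476)) = 0.295176
y(0.42) ≈ 0.2952

0.2952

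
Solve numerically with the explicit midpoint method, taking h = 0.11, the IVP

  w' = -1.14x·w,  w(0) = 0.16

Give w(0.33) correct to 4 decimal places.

0.1503

Midpoint: k1 = f(x_n, w_n); k2 = f(x_n + h/2, w_n + (h/2)·k1); w_{n+1} = w_n + h·k2.
x=0.000000, w=0.160000:
  k1 = f(0.000000, 0.160000) = 0.000000
  k2 = f(0.055000, 0.160000) = -0.010032
  w ← 0.160000 + 0.11·(-0.010032) = 0.158896
x=0.110000, w=0.158896:
  k1 = f(0.110000, 0.158896) = -0.019926
  k2 = f(0.165000, 0.157801) = -0.029682
  w ← 0.158896 + 0.11·(-0.029682) = 0.155631
x=0.220000, w=0.155631:
  k1 = f(0.220000, 0.155631) = -0.039032
  k2 = f(0.275000, 0.153485) = -0.048117
  w ← 0.155631 + 0.11·(-0.048117) = 0.150339
w(0.33) ≈ 0.1503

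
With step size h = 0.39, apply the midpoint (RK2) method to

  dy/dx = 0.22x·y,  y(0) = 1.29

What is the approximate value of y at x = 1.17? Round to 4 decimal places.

Midpoint: k1 = f(x_n, y_n); k2 = f(x_n + h/2, y_n + (h/2)·k1); y_{n+1} = y_n + h·k2.
x=0.000000, y=1.290000:
  k1 = f(0.000000, 1.290000) = 0.000000
  k2 = f(0.195000, 1.290000) = 0.055341
  y ← 1.290000 + 0.39·0.055341 = 1.311583
x=0.390000, y=1.311583:
  k1 = f(0.390000, 1.311583) = 0.112534
  k2 = f(0.585000, 1.333527) = 0.171625
  y ← 1.311583 + 0.39·0.171625 = 1.378517
x=0.780000, y=1.378517:
  k1 = f(0.780000, 1.378517) = 0.236553
  k2 = f(0.975000, 1.424645) = 0.305586
  y ← 1.378517 + 0.39·0.305586 = 1.497695
y(1.17) ≈ 1.4977

1.4977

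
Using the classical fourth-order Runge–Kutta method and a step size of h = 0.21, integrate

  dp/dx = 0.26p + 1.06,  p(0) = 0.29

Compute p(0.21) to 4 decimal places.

0.5351

RK4: k1 = f(x_n, p_n); k2 = f(x_n + h/2, p_n + (h/2)·k1); k3 = f(x_n + h/2, p_n + (h/2)·k2); k4 = f(x_n + h, p_n + h·k3); p_{n+1} = p_n + (h/6)·(k1 + 2k2 + 2k3 + k4).
x=0.000000, p=0.290000:
  k1 = f(0.000000, 0.290000) = 1.135400
  k2 = f(0.105000, 0.409217) = 1.166396
  k3 = f(0.105000, 0.412472) = 1.167243
  k4 = f(0.210000, 0.535121) = 1.199131
  p ← 0.290000 + (0.21/6)·(k1 + 2k2 + 2k3 + k4) = 0.535063
p(0.21) ≈ 0.5351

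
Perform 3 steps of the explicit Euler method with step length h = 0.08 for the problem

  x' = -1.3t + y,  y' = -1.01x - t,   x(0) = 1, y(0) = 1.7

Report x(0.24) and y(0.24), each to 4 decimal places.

1.3623, 1.4066

Euler on (x,y): x_{n+1} = x_n + h·x', y_{n+1} = y_n + h·y'.
0.000000: (1.000000, 1.700000); f=(1.700000, -1.010000) → (1.136000, 1.619200)
0.080000: (1.136000, 1.619200); f=(1.515200, -1.227360) → (1.257216, 1.521011)
0.160000: (1.257216, 1.521011); f=(1.313011, -1.429788) → (1.362257, 1.406628)
(x(0.24), y(0.24)) ≈ (1.3623, 1.4066)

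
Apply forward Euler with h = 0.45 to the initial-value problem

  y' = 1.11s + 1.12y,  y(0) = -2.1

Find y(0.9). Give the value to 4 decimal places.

-4.5255

Euler: y_{n+1} = y_n + h·f(s_n, y_n).
s=0.000000, y=-2.100000: f=-2.352000 → y ← -2.100000 + 0.45·(-2.352000) = -3.158400
s=0.450000, y=-3.158400: f=-3.037908 → y ← -3.158400 + 0.45·(-3.037908) = -4.525459
y(0.9) ≈ -4.5255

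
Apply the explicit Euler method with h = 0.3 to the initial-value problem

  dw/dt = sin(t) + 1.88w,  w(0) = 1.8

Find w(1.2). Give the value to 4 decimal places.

Euler: w_{n+1} = w_n + h·f(t_n, w_n).
t=0.000000, w=1.800000: f=3.384000 → w ← 1.800000 + 0.3·3.384000 = 2.815200
t=0.300000, w=2.815200: f=5.588096 → w ← 2.815200 + 0.3·5.588096 = 4.491629
t=0.600000, w=4.491629: f=9.008905 → w ← 4.491629 + 0.3·9.008905 = 7.194300
t=0.900000, w=7.194300: f=14.308611 → w ← 7.194300 + 0.3·14.308611 = 11.486884
w(1.2) ≈ 11.4869

11.4869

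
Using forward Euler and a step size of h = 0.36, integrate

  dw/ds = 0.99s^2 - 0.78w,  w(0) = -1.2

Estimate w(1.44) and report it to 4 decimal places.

Euler: w_{n+1} = w_n + h·f(s_n, w_n).
s=0.000000, w=-1.200000: f=0.936000 → w ← -1.200000 + 0.36·0.936000 = -0.863040
s=0.360000, w=-0.863040: f=0.801475 → w ← -0.863040 + 0.36·0.801475 = -0.574509
s=0.720000, w=-0.574509: f=0.961333 → w ← -0.574509 + 0.36·0.961333 = -0.228429
s=1.080000, w=-0.228429: f=1.332911 → w ← -0.228429 + 0.36·1.332911 = 0.251419
w(1.44) ≈ 0.2514

0.2514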